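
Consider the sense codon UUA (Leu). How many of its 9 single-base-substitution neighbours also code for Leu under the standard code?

2

Position 1: CUA → 1 synonymous.
Position 2: none → 0 synonymous.
Position 3: UUG → 1 synonymous.
Total: 1 + 0 + 1 = 2.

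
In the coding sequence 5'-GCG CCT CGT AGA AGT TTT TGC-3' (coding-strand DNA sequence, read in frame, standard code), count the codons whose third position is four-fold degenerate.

Codon 1 GCG (Ala): third position 4-fold.
Codon 2 CCT (Pro): third position 4-fold.
Codon 3 CGT (Arg): third position 4-fold.
Codon 4 AGA (Arg): third position 2-fold.
Codon 5 AGT (Ser): third position 2-fold.
Codon 6 TTT (Phe): third position 2-fold.
Codon 7 TGC (Cys): third position 2-fold.
Four-fold degenerate third positions: 3.

3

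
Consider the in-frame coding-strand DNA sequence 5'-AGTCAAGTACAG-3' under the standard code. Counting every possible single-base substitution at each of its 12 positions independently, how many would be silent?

Codon 1 (AGT, Ser): 1 synonymous substitution.
Codon 2 (CAA, Gln): 1 synonymous substitution.
Codon 3 (GTA, Val): 3 synonymous substitutions.
Codon 4 (CAG, Gln): 1 synonymous substitution.
Total: 1 + 1 + 3 + 1 = 6.

6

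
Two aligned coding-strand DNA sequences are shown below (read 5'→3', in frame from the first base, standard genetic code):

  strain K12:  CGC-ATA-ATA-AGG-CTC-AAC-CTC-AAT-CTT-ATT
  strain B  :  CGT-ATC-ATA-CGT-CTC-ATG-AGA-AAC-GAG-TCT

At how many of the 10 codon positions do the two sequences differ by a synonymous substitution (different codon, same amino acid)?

4

Codon 1: CGC Arg / CGT Arg — synonymous.
Codon 2: ATA Ile / ATC Ile — synonymous.
Codon 3: ATA Ile / ATA Ile — identical.
Codon 4: AGG Arg / CGT Arg — synonymous.
Codon 5: CTC Leu / CTC Leu — identical.
Codon 6: AAC Asn / ATG Met — nonsynonymous.
Codon 7: CTC Leu / AGA Arg — nonsynonymous.
Codon 8: AAT Asn / AAC Asn — synonymous.
Codon 9: CTT Leu / GAG Glu — nonsynonymous.
Codon 10: ATT Ile / TCT Ser — nonsynonymous.
Synonymous differences: 4.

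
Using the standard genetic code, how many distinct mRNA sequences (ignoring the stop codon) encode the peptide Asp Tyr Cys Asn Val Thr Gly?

Asp: 2 codons.
Tyr: 2 codons.
Cys: 2 codons.
Asn: 2 codons.
Val: 4 codons.
Thr: 4 codons.
Gly: 4 codons.
2 × 2 × 2 × 2 × 4 × 4 × 4 = 1024.

1024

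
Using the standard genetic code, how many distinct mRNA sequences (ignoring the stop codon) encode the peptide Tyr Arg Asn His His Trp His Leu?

1152

Tyr: 2 codons.
Arg: 6 codons.
Asn: 2 codons.
His: 2 codons.
His: 2 codons.
Trp: 1 codon.
His: 2 codons.
Leu: 6 codons.
2 × 6 × 2 × 2 × 2 × 1 × 2 × 6 = 1152.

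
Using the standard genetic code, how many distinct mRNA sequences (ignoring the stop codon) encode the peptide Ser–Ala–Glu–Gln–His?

Ser: 6 codons.
Ala: 4 codons.
Glu: 2 codons.
Gln: 2 codons.
His: 2 codons.
6 × 4 × 2 × 2 × 2 = 192.

192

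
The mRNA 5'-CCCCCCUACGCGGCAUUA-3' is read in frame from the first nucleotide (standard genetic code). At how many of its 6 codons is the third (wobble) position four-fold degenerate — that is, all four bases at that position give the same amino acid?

4

Codon 1 CCC (Pro): third position 4-fold.
Codon 2 CCC (Pro): third position 4-fold.
Codon 3 UAC (Tyr): third position 2-fold.
Codon 4 GCG (Ala): third position 4-fold.
Codon 5 GCA (Ala): third position 4-fold.
Codon 6 UUA (Leu): third position 2-fold.
Four-fold degenerate third positions: 4.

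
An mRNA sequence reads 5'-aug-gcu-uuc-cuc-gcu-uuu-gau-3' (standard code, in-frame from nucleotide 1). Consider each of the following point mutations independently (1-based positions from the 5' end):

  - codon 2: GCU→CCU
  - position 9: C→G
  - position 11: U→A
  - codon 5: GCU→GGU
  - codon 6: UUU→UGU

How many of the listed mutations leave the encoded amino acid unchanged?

Codon 2: GCU (Ala) → CCU (Pro) — missense.
Codon 3: UUC (Phe) → UUG (Leu) — missense.
Codon 4: CUC (Leu) → CAC (His) — missense.
Codon 5: GCU (Ala) → GGU (Gly) — missense.
Codon 6: UUU (Phe) → UGU (Cys) — missense.
Synonymous: 0 of 5.

0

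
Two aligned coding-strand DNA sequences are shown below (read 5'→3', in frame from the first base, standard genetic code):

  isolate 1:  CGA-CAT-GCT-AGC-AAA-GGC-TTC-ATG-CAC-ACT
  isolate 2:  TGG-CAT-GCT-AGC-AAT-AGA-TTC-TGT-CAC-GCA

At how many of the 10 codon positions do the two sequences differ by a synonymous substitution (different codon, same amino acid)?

Codon 1: CGA Arg / TGG Trp — nonsynonymous.
Codon 2: CAT His / CAT His — identical.
Codon 3: GCT Ala / GCT Ala — identical.
Codon 4: AGC Ser / AGC Ser — identical.
Codon 5: AAA Lys / AAT Asn — nonsynonymous.
Codon 6: GGC Gly / AGA Arg — nonsynonymous.
Codon 7: TTC Phe / TTC Phe — identical.
Codon 8: ATG Met / TGT Cys — nonsynonymous.
Codon 9: CAC His / CAC His — identical.
Codon 10: ACT Thr / GCA Ala — nonsynonymous.
Synonymous differences: 0.

0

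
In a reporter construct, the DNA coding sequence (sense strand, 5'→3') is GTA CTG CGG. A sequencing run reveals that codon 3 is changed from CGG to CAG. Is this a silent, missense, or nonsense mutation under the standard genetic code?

missense

Position 8 falls in codon 3: CGG → Arg.
After the substitution the codon is CAG → Gln.
Arg ≠ Gln, so this is a missense mutation.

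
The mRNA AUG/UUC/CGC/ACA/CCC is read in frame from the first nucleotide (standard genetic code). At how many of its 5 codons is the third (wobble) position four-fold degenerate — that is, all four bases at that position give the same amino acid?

Codon 1 AUG (Met): third position 1-fold.
Codon 2 UUC (Phe): third position 2-fold.
Codon 3 CGC (Arg): third position 4-fold.
Codon 4 ACA (Thr): third position 4-fold.
Codon 5 CCC (Pro): third position 4-fold.
Four-fold degenerate third positions: 3.

3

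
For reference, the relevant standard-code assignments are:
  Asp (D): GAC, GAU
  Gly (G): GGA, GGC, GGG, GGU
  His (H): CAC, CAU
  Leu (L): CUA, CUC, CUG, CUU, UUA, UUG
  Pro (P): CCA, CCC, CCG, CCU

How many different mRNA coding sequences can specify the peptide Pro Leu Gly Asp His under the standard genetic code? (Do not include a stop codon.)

384

Pro: 4 codons.
Leu: 6 codons.
Gly: 4 codons.
Asp: 2 codons.
His: 2 codons.
4 × 6 × 4 × 2 × 2 = 384.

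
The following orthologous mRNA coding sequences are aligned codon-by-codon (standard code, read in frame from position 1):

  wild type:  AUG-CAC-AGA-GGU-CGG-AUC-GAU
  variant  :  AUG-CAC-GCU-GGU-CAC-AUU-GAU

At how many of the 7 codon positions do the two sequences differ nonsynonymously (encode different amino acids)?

2

Codon 1: AUG Met / AUG Met — identical.
Codon 2: CAC His / CAC His — identical.
Codon 3: AGA Arg / GCU Ala — nonsynonymous.
Codon 4: GGU Gly / GGU Gly — identical.
Codon 5: CGG Arg / CAC His — nonsynonymous.
Codon 6: AUC Ile / AUU Ile — synonymous.
Codon 7: GAU Asp / GAU Asp — identical.
Nonsynonymous differences: 2.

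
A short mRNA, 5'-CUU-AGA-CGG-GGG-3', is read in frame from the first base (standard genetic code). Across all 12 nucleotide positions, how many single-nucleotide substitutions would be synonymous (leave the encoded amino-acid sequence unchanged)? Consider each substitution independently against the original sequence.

Codon 1 (CUU, Leu): 3 synonymous substitutions.
Codon 2 (AGA, Arg): 2 synonymous substitutions.
Codon 3 (CGG, Arg): 4 synonymous substitutions.
Codon 4 (GGG, Gly): 3 synonymous substitutions.
Total: 3 + 2 + 4 + 3 = 12.

12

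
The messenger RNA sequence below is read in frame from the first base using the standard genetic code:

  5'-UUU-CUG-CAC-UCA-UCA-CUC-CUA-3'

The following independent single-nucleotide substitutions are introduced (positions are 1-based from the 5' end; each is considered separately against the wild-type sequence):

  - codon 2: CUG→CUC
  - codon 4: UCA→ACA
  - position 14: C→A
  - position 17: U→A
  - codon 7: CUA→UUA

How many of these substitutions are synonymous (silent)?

2

Codon 2: CUG (Leu) → CUC (Leu) — synonymous.
Codon 4: UCA (Ser) → ACA (Thr) — missense.
Codon 5: UCA (Ser) → UAA (Stop) — nonsense.
Codon 6: CUC (Leu) → CAC (His) — missense.
Codon 7: CUA (Leu) → UUA (Leu) — synonymous.
Synonymous: 2 of 5.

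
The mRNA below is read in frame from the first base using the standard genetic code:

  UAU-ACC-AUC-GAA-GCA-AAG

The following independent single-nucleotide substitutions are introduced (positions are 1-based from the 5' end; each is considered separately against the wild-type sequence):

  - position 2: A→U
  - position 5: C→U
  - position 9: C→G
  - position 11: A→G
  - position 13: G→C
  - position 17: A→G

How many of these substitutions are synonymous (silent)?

Codon 1: UAU (Tyr) → UUU (Phe) — missense.
Codon 2: ACC (Thr) → AUC (Ile) — missense.
Codon 3: AUC (Ile) → AUG (Met) — missense.
Codon 4: GAA (Glu) → GGA (Gly) — missense.
Codon 5: GCA (Ala) → CCA (Pro) — missense.
Codon 6: AAG (Lys) → AGG (Arg) — missense.
Synonymous: 0 of 6.

0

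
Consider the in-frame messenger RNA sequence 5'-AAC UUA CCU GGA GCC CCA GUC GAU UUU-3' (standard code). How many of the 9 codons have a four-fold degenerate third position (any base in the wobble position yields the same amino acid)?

Codon 1 AAC (Asn): third position 2-fold.
Codon 2 UUA (Leu): third position 2-fold.
Codon 3 CCU (Pro): third position 4-fold.
Codon 4 GGA (Gly): third position 4-fold.
Codon 5 GCC (Ala): third position 4-fold.
Codon 6 CCA (Pro): third position 4-fold.
Codon 7 GUC (Val): third position 4-fold.
Codon 8 GAU (Asp): third position 2-fold.
Codon 9 UUU (Phe): third position 2-fold.
Four-fold degenerate third positions: 5.

5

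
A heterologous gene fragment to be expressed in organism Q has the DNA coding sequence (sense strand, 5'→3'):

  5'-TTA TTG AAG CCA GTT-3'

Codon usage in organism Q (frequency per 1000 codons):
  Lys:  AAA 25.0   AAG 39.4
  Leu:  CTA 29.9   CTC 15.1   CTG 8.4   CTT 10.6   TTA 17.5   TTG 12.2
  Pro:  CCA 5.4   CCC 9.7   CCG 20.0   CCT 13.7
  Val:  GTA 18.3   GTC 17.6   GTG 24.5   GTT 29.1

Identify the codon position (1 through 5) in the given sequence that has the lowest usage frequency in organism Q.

Codon 1 TTA (Leu): 17.5 per 1000.
Codon 2 TTG (Leu): 12.2 per 1000.
Codon 3 AAG (Lys): 39.4 per 1000.
Codon 4 CCA (Pro): 5.4 per 1000.
Codon 5 GTT (Val): 29.1 per 1000.
Lowest frequency is 5.4 at codon 4.

4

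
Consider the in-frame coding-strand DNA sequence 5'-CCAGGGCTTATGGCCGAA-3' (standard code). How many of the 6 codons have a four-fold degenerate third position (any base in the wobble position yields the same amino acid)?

Codon 1 CCA (Pro): third position 4-fold.
Codon 2 GGG (Gly): third position 4-fold.
Codon 3 CTT (Leu): third position 4-fold.
Codon 4 ATG (Met): third position 1-fold.
Codon 5 GCC (Ala): third position 4-fold.
Codon 6 GAA (Glu): third position 2-fold.
Four-fold degenerate third positions: 4.

4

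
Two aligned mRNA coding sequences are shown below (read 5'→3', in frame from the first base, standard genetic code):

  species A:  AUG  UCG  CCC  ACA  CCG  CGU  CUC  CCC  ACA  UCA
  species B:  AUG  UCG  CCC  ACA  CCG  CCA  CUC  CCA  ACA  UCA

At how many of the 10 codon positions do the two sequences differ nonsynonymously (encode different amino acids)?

Codon 1: AUG Met / AUG Met — identical.
Codon 2: UCG Ser / UCG Ser — identical.
Codon 3: CCC Pro / CCC Pro — identical.
Codon 4: ACA Thr / ACA Thr — identical.
Codon 5: CCG Pro / CCG Pro — identical.
Codon 6: CGU Arg / CCA Pro — nonsynonymous.
Codon 7: CUC Leu / CUC Leu — identical.
Codon 8: CCC Pro / CCA Pro — synonymous.
Codon 9: ACA Thr / ACA Thr — identical.
Codon 10: UCA Ser / UCA Ser — identical.
Nonsynonymous differences: 1.

1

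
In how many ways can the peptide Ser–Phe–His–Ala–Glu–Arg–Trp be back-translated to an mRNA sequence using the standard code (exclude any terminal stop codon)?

1152

Ser: 6 codons.
Phe: 2 codons.
His: 2 codons.
Ala: 4 codons.
Glu: 2 codons.
Arg: 6 codons.
Trp: 1 codon.
6 × 2 × 2 × 4 × 2 × 6 × 1 = 1152.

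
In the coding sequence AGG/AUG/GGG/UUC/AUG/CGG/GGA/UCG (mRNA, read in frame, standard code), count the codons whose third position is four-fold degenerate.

Codon 1 AGG (Arg): third position 2-fold.
Codon 2 AUG (Met): third position 1-fold.
Codon 3 GGG (Gly): third position 4-fold.
Codon 4 UUC (Phe): third position 2-fold.
Codon 5 AUG (Met): third position 1-fold.
Codon 6 CGG (Arg): third position 4-fold.
Codon 7 GGA (Gly): third position 4-fold.
Codon 8 UCG (Ser): third position 4-fold.
Four-fold degenerate third positions: 4.

4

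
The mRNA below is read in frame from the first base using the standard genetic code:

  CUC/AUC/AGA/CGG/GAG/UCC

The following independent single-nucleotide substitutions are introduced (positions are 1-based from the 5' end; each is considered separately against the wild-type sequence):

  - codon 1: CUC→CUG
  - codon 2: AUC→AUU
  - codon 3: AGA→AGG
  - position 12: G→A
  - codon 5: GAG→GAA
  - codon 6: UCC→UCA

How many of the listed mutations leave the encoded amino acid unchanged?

6

Codon 1: CUC (Leu) → CUG (Leu) — synonymous.
Codon 2: AUC (Ile) → AUU (Ile) — synonymous.
Codon 3: AGA (Arg) → AGG (Arg) — synonymous.
Codon 4: CGG (Arg) → CGA (Arg) — synonymous.
Codon 5: GAG (Glu) → GAA (Glu) — synonymous.
Codon 6: UCC (Ser) → UCA (Ser) — synonymous.
Synonymous: 6 of 6.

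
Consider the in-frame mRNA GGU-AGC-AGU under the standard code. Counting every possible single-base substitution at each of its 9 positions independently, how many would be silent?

5

Codon 1 (GGU, Gly): 3 synonymous substitutions.
Codon 2 (AGC, Ser): 1 synonymous substitution.
Codon 3 (AGU, Ser): 1 synonymous substitution.
Total: 3 + 1 + 1 = 5.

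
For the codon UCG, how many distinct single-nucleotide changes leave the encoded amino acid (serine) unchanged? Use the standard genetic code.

3

Position 1: none → 0 synonymous.
Position 2: none → 0 synonymous.
Position 3: UCU, UCC, UCA → 3 synonymous.
Total: 0 + 0 + 3 = 3.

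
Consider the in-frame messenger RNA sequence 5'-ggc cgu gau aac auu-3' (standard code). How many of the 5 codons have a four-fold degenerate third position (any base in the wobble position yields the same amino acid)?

Codon 1 GGC (Gly): third position 4-fold.
Codon 2 CGU (Arg): third position 4-fold.
Codon 3 GAU (Asp): third position 2-fold.
Codon 4 AAC (Asn): third position 2-fold.
Codon 5 AUU (Ile): third position 3-fold.
Four-fold degenerate third positions: 2.

2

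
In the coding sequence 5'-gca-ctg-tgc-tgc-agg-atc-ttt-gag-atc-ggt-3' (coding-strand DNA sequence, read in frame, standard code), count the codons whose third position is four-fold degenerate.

3

Codon 1 GCA (Ala): third position 4-fold.
Codon 2 CTG (Leu): third position 4-fold.
Codon 3 TGC (Cys): third position 2-fold.
Codon 4 TGC (Cys): third position 2-fold.
Codon 5 AGG (Arg): third position 2-fold.
Codon 6 ATC (Ile): third position 3-fold.
Codon 7 TTT (Phe): third position 2-fold.
Codon 8 GAG (Glu): third position 2-fold.
Codon 9 ATC (Ile): third position 3-fold.
Codon 10 GGT (Gly): third position 4-fold.
Four-fold degenerate third positions: 3.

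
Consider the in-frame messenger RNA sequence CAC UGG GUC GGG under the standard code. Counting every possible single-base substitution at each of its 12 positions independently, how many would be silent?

7

Codon 1 (CAC, His): 1 synonymous substitution.
Codon 2 (UGG, Trp): 0 synonymous substitutions.
Codon 3 (GUC, Val): 3 synonymous substitutions.
Codon 4 (GGG, Gly): 3 synonymous substitutions.
Total: 1 + 0 + 3 + 3 = 7.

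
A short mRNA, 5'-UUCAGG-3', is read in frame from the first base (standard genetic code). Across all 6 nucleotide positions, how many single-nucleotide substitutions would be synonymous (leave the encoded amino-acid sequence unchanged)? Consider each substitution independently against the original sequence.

3

Codon 1 (UUC, Phe): 1 synonymous substitution.
Codon 2 (AGG, Arg): 2 synonymous substitutions.
Total: 1 + 2 = 3.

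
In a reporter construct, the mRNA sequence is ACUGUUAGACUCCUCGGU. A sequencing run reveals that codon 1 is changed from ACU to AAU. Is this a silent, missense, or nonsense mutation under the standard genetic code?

Position 2 falls in codon 1: ACU → Thr.
After the substitution the codon is AAU → Asn.
Thr ≠ Asn, so this is a missense mutation.

missense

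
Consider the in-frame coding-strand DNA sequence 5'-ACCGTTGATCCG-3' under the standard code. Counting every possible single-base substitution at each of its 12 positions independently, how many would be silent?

10

Codon 1 (ACC, Thr): 3 synonymous substitutions.
Codon 2 (GTT, Val): 3 synonymous substitutions.
Codon 3 (GAT, Asp): 1 synonymous substitution.
Codon 4 (CCG, Pro): 3 synonymous substitutions.
Total: 3 + 3 + 1 + 3 = 10.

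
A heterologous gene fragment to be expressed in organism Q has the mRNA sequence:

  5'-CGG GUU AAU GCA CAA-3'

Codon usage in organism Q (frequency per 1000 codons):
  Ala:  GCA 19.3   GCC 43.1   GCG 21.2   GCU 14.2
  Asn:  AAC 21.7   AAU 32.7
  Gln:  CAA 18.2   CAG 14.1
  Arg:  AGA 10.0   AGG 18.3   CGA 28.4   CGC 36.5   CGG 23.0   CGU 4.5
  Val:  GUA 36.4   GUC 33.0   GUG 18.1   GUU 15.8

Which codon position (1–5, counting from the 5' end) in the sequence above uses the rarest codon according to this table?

2

Codon 1 CGG (Arg): 23.0 per 1000.
Codon 2 GUU (Val): 15.8 per 1000.
Codon 3 AAU (Asn): 32.7 per 1000.
Codon 4 GCA (Ala): 19.3 per 1000.
Codon 5 CAA (Gln): 18.2 per 1000.
Lowest frequency is 15.8 at codon 2.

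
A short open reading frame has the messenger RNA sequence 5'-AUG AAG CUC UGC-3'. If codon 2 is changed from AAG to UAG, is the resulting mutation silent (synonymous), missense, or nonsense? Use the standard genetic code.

Position 4 falls in codon 2: AAG → Lys.
After the substitution the codon is UAG → Stop.
The new codon is a stop codon, so this is a nonsense mutation.

nonsense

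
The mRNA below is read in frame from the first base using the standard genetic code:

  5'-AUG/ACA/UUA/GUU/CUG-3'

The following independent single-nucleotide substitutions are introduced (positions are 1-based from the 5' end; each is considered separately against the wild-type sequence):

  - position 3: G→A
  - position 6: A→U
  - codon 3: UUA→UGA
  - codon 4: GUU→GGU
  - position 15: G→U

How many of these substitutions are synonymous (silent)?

2

Codon 1: AUG (Met) → AUA (Ile) — missense.
Codon 2: ACA (Thr) → ACU (Thr) — synonymous.
Codon 3: UUA (Leu) → UGA (Stop) — nonsense.
Codon 4: GUU (Val) → GGU (Gly) — missense.
Codon 5: CUG (Leu) → CUU (Leu) — synonymous.
Synonymous: 2 of 5.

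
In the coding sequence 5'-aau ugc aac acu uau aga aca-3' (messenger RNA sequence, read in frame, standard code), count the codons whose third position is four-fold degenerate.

2

Codon 1 AAU (Asn): third position 2-fold.
Codon 2 UGC (Cys): third position 2-fold.
Codon 3 AAC (Asn): third position 2-fold.
Codon 4 ACU (Thr): third position 4-fold.
Codon 5 UAU (Tyr): third position 2-fold.
Codon 6 AGA (Arg): third position 2-fold.
Codon 7 ACA (Thr): third position 4-fold.
Four-fold degenerate third positions: 2.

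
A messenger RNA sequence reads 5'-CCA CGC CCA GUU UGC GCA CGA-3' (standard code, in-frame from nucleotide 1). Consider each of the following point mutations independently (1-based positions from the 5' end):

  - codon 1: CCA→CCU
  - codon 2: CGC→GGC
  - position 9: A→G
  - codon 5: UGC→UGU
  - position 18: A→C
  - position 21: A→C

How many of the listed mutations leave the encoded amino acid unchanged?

Codon 1: CCA (Pro) → CCU (Pro) — synonymous.
Codon 2: CGC (Arg) → GGC (Gly) — missense.
Codon 3: CCA (Pro) → CCG (Pro) — synonymous.
Codon 5: UGC (Cys) → UGU (Cys) — synonymous.
Codon 6: GCA (Ala) → GCC (Ala) — synonymous.
Codon 7: CGA (Arg) → CGC (Arg) — synonymous.
Synonymous: 5 of 6.

5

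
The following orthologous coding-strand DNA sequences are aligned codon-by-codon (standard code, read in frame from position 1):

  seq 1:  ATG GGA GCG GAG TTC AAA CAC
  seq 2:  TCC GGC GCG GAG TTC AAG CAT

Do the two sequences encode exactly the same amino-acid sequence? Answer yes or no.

Codon 1: ATG Met / TCC Ser — nonsynonymous.
Codon 2: GGA Gly / GGC Gly — synonymous.
Codon 3: GCG Ala / GCG Ala — identical.
Codon 4: GAG Glu / GAG Glu — identical.
Codon 5: TTC Phe / TTC Phe — identical.
Codon 6: AAA Lys / AAG Lys — synonymous.
Codon 7: CAC His / CAT His — synonymous.
Nonsynonymous differences: 1 → different protein.

no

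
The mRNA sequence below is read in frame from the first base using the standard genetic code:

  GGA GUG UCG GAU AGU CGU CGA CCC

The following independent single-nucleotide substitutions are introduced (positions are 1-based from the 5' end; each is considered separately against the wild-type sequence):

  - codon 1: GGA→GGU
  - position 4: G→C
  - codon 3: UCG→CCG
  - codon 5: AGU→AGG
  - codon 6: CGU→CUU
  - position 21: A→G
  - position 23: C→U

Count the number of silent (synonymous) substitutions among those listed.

Codon 1: GGA (Gly) → GGU (Gly) — synonymous.
Codon 2: GUG (Val) → CUG (Leu) — missense.
Codon 3: UCG (Ser) → CCG (Pro) — missense.
Codon 5: AGU (Ser) → AGG (Arg) — missense.
Codon 6: CGU (Arg) → CUU (Leu) — missense.
Codon 7: CGA (Arg) → CGG (Arg) — synonymous.
Codon 8: CCC (Pro) → CUC (Leu) — missense.
Synonymous: 2 of 7.

2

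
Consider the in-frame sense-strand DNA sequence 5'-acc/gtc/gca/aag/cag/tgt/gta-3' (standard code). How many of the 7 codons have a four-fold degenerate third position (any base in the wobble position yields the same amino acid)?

4

Codon 1 ACC (Thr): third position 4-fold.
Codon 2 GTC (Val): third position 4-fold.
Codon 3 GCA (Ala): third position 4-fold.
Codon 4 AAG (Lys): third position 2-fold.
Codon 5 CAG (Gln): third position 2-fold.
Codon 6 TGT (Cys): third position 2-fold.
Codon 7 GTA (Val): third position 4-fold.
Four-fold degenerate third positions: 4.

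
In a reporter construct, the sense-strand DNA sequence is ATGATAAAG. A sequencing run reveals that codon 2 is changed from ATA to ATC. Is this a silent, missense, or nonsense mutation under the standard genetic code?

silent

Position 6 falls in codon 2: ATA → Ile.
After the substitution the codon is ATC → Ile.
Both encode Ile, so the change is synonymous.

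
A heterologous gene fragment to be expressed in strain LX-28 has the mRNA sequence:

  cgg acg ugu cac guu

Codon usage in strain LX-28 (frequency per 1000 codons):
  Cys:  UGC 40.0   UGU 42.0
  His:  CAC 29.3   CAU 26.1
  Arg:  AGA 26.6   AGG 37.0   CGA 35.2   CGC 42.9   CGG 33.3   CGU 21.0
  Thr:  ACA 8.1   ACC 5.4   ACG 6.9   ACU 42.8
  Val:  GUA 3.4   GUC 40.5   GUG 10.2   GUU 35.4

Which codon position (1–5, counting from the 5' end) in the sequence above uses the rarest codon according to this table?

Codon 1 CGG (Arg): 33.3 per 1000.
Codon 2 ACG (Thr): 6.9 per 1000.
Codon 3 UGU (Cys): 42.0 per 1000.
Codon 4 CAC (His): 29.3 per 1000.
Codon 5 GUU (Val): 35.4 per 1000.
Lowest frequency is 6.9 at codon 2.

2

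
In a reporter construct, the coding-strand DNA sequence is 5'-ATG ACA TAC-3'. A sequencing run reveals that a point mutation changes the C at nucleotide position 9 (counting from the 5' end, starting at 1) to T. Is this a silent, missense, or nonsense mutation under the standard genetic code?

silent

Position 9 falls in codon 3: TAC → Tyr.
After the substitution the codon is TAT → Tyr.
Both encode Tyr, so the change is synonymous.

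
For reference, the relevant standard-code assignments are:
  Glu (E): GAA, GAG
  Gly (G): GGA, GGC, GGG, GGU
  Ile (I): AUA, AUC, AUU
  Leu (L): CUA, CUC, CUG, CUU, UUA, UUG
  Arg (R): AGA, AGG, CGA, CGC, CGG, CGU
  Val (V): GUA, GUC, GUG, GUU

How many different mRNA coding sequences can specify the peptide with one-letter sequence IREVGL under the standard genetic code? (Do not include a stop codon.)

Ile: 3 codons.
Arg: 6 codons.
Glu: 2 codons.
Val: 4 codons.
Gly: 4 codons.
Leu: 6 codons.
3 × 6 × 2 × 4 × 4 × 6 = 3456.

3456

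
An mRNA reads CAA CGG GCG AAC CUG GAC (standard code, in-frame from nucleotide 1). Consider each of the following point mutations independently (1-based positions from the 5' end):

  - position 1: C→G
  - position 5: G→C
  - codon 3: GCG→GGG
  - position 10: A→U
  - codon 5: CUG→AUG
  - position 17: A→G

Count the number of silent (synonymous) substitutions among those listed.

Codon 1: CAA (Gln) → GAA (Glu) — missense.
Codon 2: CGG (Arg) → CCG (Pro) — missense.
Codon 3: GCG (Ala) → GGG (Gly) — missense.
Codon 4: AAC (Asn) → UAC (Tyr) — missense.
Codon 5: CUG (Leu) → AUG (Met) — missense.
Codon 6: GAC (Asp) → GGC (Gly) — missense.
Synonymous: 0 of 6.

0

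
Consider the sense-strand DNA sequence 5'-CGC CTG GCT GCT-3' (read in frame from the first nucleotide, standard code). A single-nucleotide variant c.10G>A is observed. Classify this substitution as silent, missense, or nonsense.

Position 10 falls in codon 4: GCT → Ala.
After the substitution the codon is ACT → Thr.
Ala ≠ Thr, so this is a missense mutation.

missense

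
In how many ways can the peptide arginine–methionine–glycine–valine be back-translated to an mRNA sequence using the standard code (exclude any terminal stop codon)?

Arg: 6 codons.
Met: 1 codon.
Gly: 4 codons.
Val: 4 codons.
6 × 1 × 4 × 4 = 96.

96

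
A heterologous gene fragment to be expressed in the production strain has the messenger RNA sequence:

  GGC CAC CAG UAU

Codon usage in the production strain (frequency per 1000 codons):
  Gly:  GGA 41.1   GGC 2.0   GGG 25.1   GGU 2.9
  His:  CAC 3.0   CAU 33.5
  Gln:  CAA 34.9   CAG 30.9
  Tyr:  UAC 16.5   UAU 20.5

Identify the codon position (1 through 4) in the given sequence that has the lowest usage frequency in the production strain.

Codon 1 GGC (Gly): 2.0 per 1000.
Codon 2 CAC (His): 3.0 per 1000.
Codon 3 CAG (Gln): 30.9 per 1000.
Codon 4 UAU (Tyr): 20.5 per 1000.
Lowest frequency is 2.0 at codon 1.

1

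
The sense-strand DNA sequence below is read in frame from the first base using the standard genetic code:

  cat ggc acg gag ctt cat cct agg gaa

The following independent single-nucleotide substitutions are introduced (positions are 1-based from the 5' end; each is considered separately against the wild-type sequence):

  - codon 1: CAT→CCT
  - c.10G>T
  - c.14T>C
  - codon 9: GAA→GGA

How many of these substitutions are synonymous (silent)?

Codon 1: CAT (His) → CCT (Pro) — missense.
Codon 4: GAG (Glu) → TAG (Stop) — nonsense.
Codon 5: CTT (Leu) → CCT (Pro) — missense.
Codon 9: GAA (Glu) → GGA (Gly) — missense.
Synonymous: 0 of 4.

0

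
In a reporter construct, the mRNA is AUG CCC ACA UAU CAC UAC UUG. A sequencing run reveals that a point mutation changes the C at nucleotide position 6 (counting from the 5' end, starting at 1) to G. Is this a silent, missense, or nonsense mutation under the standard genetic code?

Position 6 falls in codon 2: CCC → Pro.
After the substitution the codon is CCG → Pro.
Both encode Pro, so the change is synonymous.

silent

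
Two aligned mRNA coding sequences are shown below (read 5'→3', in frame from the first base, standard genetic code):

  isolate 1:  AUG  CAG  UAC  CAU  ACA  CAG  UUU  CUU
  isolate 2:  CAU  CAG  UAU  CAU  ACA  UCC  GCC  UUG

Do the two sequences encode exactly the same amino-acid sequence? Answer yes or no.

no

Codon 1: AUG Met / CAU His — nonsynonymous.
Codon 2: CAG Gln / CAG Gln — identical.
Codon 3: UAC Tyr / UAU Tyr — synonymous.
Codon 4: CAU His / CAU His — identical.
Codon 5: ACA Thr / ACA Thr — identical.
Codon 6: CAG Gln / UCC Ser — nonsynonymous.
Codon 7: UUU Phe / GCC Ala — nonsynonymous.
Codon 8: CUU Leu / UUG Leu — synonymous.
Nonsynonymous differences: 3 → different protein.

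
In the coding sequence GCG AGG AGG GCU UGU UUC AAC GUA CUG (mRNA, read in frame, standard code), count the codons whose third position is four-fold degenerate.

Codon 1 GCG (Ala): third position 4-fold.
Codon 2 AGG (Arg): third position 2-fold.
Codon 3 AGG (Arg): third position 2-fold.
Codon 4 GCU (Ala): third position 4-fold.
Codon 5 UGU (Cys): third position 2-fold.
Codon 6 UUC (Phe): third position 2-fold.
Codon 7 AAC (Asn): third position 2-fold.
Codon 8 GUA (Val): third position 4-fold.
Codon 9 CUG (Leu): third position 4-fold.
Four-fold degenerate third positions: 4.

4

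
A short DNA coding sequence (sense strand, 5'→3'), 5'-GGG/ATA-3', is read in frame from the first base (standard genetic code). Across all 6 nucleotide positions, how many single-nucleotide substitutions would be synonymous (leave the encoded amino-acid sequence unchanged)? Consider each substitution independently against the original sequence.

5

Codon 1 (GGG, Gly): 3 synonymous substitutions.
Codon 2 (ATA, Ile): 2 synonymous substitutions.
Total: 3 + 2 = 5.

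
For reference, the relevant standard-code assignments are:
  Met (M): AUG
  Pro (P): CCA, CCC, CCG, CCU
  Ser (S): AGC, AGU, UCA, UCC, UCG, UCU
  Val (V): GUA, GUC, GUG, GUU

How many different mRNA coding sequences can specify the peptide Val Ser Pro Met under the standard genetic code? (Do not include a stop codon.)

96

Val: 4 codons.
Ser: 6 codons.
Pro: 4 codons.
Met: 1 codon.
4 × 6 × 4 × 1 = 96.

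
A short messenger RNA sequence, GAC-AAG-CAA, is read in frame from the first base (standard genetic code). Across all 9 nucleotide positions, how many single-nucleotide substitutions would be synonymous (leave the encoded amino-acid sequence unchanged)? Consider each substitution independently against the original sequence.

Codon 1 (GAC, Asp): 1 synonymous substitution.
Codon 2 (AAG, Lys): 1 synonymous substitution.
Codon 3 (CAA, Gln): 1 synonymous substitution.
Total: 1 + 1 + 1 = 3.

3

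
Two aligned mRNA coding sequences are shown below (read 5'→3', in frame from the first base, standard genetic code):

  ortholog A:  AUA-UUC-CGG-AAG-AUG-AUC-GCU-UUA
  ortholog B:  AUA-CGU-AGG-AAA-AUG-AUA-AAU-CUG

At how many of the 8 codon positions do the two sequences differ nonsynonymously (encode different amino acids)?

Codon 1: AUA Ile / AUA Ile — identical.
Codon 2: UUC Phe / CGU Arg — nonsynonymous.
Codon 3: CGG Arg / AGG Arg — synonymous.
Codon 4: AAG Lys / AAA Lys — synonymous.
Codon 5: AUG Met / AUG Met — identical.
Codon 6: AUC Ile / AUA Ile — synonymous.
Codon 7: GCU Ala / AAU Asn — nonsynonymous.
Codon 8: UUA Leu / CUG Leu — synonymous.
Nonsynonymous differences: 2.

2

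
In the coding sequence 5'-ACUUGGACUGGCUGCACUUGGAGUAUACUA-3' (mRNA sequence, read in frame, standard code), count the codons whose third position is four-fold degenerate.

Codon 1 ACU (Thr): third position 4-fold.
Codon 2 UGG (Trp): third position 1-fold.
Codon 3 ACU (Thr): third position 4-fold.
Codon 4 GGC (Gly): third position 4-fold.
Codon 5 UGC (Cys): third position 2-fold.
Codon 6 ACU (Thr): third position 4-fold.
Codon 7 UGG (Trp): third position 1-fold.
Codon 8 AGU (Ser): third position 2-fold.
Codon 9 AUA (Ile): third position 3-fold.
Codon 10 CUA (Leu): third position 4-fold.
Four-fold degenerate third positions: 5.

5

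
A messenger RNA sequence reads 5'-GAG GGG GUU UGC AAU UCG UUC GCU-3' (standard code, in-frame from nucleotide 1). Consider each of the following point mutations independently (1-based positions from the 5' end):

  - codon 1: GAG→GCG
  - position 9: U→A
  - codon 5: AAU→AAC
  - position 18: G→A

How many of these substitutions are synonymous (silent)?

Codon 1: GAG (Glu) → GCG (Ala) — missense.
Codon 3: GUU (Val) → GUA (Val) — synonymous.
Codon 5: AAU (Asn) → AAC (Asn) — synonymous.
Codon 6: UCG (Ser) → UCA (Ser) — synonymous.
Synonymous: 3 of 4.

3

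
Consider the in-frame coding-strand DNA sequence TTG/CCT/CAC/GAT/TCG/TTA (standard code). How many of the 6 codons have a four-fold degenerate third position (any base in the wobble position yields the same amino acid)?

2

Codon 1 TTG (Leu): third position 2-fold.
Codon 2 CCT (Pro): third position 4-fold.
Codon 3 CAC (His): third position 2-fold.
Codon 4 GAT (Asp): third position 2-fold.
Codon 5 TCG (Ser): third position 4-fold.
Codon 6 TTA (Leu): third position 2-fold.
Four-fold degenerate third positions: 2.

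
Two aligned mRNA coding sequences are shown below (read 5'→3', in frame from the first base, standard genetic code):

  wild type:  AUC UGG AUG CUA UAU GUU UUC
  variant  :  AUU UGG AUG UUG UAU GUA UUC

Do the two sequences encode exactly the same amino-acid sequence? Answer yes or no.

Codon 1: AUC Ile / AUU Ile — synonymous.
Codon 2: UGG Trp / UGG Trp — identical.
Codon 3: AUG Met / AUG Met — identical.
Codon 4: CUA Leu / UUG Leu — synonymous.
Codon 5: UAU Tyr / UAU Tyr — identical.
Codon 6: GUU Val / GUA Val — synonymous.
Codon 7: UUC Phe / UUC Phe — identical.
Nonsynonymous differences: 0 → same protein.

yes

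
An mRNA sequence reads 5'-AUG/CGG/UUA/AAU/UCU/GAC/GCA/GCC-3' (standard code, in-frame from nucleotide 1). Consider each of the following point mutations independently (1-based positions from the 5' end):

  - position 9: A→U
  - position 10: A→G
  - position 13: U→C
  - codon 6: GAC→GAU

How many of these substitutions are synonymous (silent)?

1

Codon 3: UUA (Leu) → UUU (Phe) — missense.
Codon 4: AAU (Asn) → GAU (Asp) — missense.
Codon 5: UCU (Ser) → CCU (Pro) — missense.
Codon 6: GAC (Asp) → GAU (Asp) — synonymous.
Synonymous: 1 of 4.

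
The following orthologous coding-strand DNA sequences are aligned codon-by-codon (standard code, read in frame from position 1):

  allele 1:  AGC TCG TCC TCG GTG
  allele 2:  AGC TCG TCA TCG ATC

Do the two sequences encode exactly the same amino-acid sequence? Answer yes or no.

Codon 1: AGC Ser / AGC Ser — identical.
Codon 2: TCG Ser / TCG Ser — identical.
Codon 3: TCC Ser / TCA Ser — synonymous.
Codon 4: TCG Ser / TCG Ser — identical.
Codon 5: GTG Val / ATC Ile — nonsynonymous.
Nonsynonymous differences: 1 → different protein.

no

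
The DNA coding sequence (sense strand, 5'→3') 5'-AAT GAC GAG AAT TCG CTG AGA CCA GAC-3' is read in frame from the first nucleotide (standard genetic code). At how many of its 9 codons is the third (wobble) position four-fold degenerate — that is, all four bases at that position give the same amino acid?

3

Codon 1 AAT (Asn): third position 2-fold.
Codon 2 GAC (Asp): third position 2-fold.
Codon 3 GAG (Glu): third position 2-fold.
Codon 4 AAT (Asn): third position 2-fold.
Codon 5 TCG (Ser): third position 4-fold.
Codon 6 CTG (Leu): third position 4-fold.
Codon 7 AGA (Arg): third position 2-fold.
Codon 8 CCA (Pro): third position 4-fold.
Codon 9 GAC (Asp): third position 2-fold.
Four-fold degenerate third positions: 3.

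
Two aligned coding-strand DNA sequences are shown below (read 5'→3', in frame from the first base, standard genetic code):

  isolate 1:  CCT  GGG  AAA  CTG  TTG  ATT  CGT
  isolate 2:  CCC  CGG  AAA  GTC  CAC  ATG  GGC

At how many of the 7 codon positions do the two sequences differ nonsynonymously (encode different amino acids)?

Codon 1: CCT Pro / CCC Pro — synonymous.
Codon 2: GGG Gly / CGG Arg — nonsynonymous.
Codon 3: AAA Lys / AAA Lys — identical.
Codon 4: CTG Leu / GTC Val — nonsynonymous.
Codon 5: TTG Leu / CAC His — nonsynonymous.
Codon 6: ATT Ile / ATG Met — nonsynonymous.
Codon 7: CGT Arg / GGC Gly — nonsynonymous.
Nonsynonymous differences: 5.

5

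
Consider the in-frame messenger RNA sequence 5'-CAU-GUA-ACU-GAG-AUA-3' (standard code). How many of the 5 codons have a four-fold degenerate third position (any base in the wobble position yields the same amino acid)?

Codon 1 CAU (His): third position 2-fold.
Codon 2 GUA (Val): third position 4-fold.
Codon 3 ACU (Thr): third position 4-fold.
Codon 4 GAG (Glu): third position 2-fold.
Codon 5 AUA (Ile): third position 3-fold.
Four-fold degenerate third positions: 2.

2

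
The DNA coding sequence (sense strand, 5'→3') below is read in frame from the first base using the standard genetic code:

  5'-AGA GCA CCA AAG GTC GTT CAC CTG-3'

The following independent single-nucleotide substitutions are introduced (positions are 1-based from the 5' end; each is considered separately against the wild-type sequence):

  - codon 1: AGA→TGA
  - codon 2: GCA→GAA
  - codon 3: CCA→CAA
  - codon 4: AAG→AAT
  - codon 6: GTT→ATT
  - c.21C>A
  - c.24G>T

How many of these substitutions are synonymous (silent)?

1

Codon 1: AGA (Arg) → TGA (Stop) — nonsense.
Codon 2: GCA (Ala) → GAA (Glu) — missense.
Codon 3: CCA (Pro) → CAA (Gln) — missense.
Codon 4: AAG (Lys) → AAT (Asn) — missense.
Codon 6: GTT (Val) → ATT (Ile) — missense.
Codon 7: CAC (His) → CAA (Gln) — missense.
Codon 8: CTG (Leu) → CTT (Leu) — synonymous.
Synonymous: 1 of 7.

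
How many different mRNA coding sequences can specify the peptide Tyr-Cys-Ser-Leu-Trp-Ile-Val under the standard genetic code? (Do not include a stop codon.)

1728

Tyr: 2 codons.
Cys: 2 codons.
Ser: 6 codons.
Leu: 6 codons.
Trp: 1 codon.
Ile: 3 codons.
Val: 4 codons.
2 × 2 × 6 × 6 × 1 × 3 × 4 = 1728.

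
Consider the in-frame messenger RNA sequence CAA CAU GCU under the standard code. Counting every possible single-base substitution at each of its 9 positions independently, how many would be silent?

Codon 1 (CAA, Gln): 1 synonymous substitution.
Codon 2 (CAU, His): 1 synonymous substitution.
Codon 3 (GCU, Ala): 3 synonymous substitutions.
Total: 1 + 1 + 3 = 5.

5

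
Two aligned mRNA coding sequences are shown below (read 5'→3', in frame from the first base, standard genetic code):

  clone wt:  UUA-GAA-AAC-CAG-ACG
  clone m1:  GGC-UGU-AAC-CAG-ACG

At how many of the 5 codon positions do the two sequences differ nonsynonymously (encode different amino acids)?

2

Codon 1: UUA Leu / GGC Gly — nonsynonymous.
Codon 2: GAA Glu / UGU Cys — nonsynonymous.
Codon 3: AAC Asn / AAC Asn — identical.
Codon 4: CAG Gln / CAG Gln — identical.
Codon 5: ACG Thr / ACG Thr — identical.
Nonsynonymous differences: 2.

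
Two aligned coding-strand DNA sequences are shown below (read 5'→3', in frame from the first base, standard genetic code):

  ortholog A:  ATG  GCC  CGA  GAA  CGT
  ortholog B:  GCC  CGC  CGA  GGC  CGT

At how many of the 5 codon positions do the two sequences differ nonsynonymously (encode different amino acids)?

3

Codon 1: ATG Met / GCC Ala — nonsynonymous.
Codon 2: GCC Ala / CGC Arg — nonsynonymous.
Codon 3: CGA Arg / CGA Arg — identical.
Codon 4: GAA Glu / GGC Gly — nonsynonymous.
Codon 5: CGT Arg / CGT Arg — identical.
Nonsynonymous differences: 3.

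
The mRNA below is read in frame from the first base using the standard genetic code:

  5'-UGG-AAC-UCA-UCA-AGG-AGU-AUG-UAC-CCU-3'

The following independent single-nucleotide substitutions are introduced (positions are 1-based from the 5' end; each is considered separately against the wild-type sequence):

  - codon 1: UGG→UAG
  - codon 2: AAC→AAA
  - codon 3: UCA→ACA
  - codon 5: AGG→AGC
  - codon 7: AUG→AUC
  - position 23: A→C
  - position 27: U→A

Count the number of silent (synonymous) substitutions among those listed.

Codon 1: UGG (Trp) → UAG (Stop) — nonsense.
Codon 2: AAC (Asn) → AAA (Lys) — missense.
Codon 3: UCA (Ser) → ACA (Thr) — missense.
Codon 5: AGG (Arg) → AGC (Ser) — missense.
Codon 7: AUG (Met) → AUC (Ile) — missense.
Codon 8: UAC (Tyr) → UCC (Ser) — missense.
Codon 9: CCU (Pro) → CCA (Pro) — synonymous.
Synonymous: 1 of 7.

1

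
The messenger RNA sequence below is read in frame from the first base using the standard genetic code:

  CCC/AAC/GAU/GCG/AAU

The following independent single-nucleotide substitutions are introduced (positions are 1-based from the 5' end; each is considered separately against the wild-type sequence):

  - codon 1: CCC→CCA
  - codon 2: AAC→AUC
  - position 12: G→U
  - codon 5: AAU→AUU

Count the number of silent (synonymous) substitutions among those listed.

2

Codon 1: CCC (Pro) → CCA (Pro) — synonymous.
Codon 2: AAC (Asn) → AUC (Ile) — missense.
Codon 4: GCG (Ala) → GCU (Ala) — synonymous.
Codon 5: AAU (Asn) → AUU (Ile) — missense.
Synonymous: 2 of 4.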